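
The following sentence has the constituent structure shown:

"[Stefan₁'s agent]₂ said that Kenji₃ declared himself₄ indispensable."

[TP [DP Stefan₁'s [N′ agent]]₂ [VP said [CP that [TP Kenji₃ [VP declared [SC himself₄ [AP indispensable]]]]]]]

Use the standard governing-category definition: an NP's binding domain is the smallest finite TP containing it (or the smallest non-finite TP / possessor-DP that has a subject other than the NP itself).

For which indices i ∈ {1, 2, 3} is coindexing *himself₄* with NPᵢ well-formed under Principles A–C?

*himself* is an anaphor, so Principle A applies: it must be bound in its binding domain.
Binding domain of *himself₄*: the embedded TP, whose subject is Kenji₃.
*Stefan₁* does not c-command the anaphor → cannot bind it.
*[Stefan₁'s agent]₂* c-commands the anaphor but is outside its binding domain → cannot satisfy Principle A.
*Kenji₃* c-commands the anaphor within its binding domain → licit binder.

{3}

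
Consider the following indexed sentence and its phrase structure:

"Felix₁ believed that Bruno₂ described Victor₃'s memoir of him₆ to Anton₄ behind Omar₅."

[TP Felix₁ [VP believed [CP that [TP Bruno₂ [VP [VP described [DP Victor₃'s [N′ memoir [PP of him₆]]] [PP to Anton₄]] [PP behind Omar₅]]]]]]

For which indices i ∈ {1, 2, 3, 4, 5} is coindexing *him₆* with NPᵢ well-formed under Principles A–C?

*him* is a pronoun, so Principle B applies: it must be free in its binding domain.
Binding domain of *him₆*: the possessed DP, whose subject is Victor₃.
*Felix₁* c-commands the pronoun but from outside its binding domain, and is not c-commanded by it → coindexation permitted.
*Bruno₂* c-commands the pronoun but from outside its binding domain, and is not c-commanded by it → coindexation permitted.
*Victor₃* c-commands the pronoun within its binding domain → coindexation would violate Principle B.
*Anton₄* and the pronoun do not c-command one another → neither Principle B nor Principle C is at stake; coindexation permitted.
*Omar₅* and the pronoun do not c-command one another → neither Principle B nor Principle C is at stake; coindexation permitted.

{1, 2, 4, 5}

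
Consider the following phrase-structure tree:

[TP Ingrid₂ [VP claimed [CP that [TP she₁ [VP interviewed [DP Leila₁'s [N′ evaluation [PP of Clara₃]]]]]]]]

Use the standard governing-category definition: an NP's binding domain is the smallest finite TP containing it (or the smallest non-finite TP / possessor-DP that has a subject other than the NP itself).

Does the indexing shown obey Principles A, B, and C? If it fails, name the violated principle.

The two coindexed NPs are *she₁* and *Leila₁*.
*Leila₁* is an R-expression. Principle C requires it to be free everywhere.
*she₁* c-commands it and carries the same index.
The R-expression is bound → Principle C violation.

Principle C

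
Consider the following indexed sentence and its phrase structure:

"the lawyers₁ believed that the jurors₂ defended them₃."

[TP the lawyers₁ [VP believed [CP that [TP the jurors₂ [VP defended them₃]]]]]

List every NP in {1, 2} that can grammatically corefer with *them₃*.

{1}

*them* is a pronoun, so Principle B applies: it must be free in its binding domain.
Binding domain of *them₃*: the embedded TP, whose subject is the jurors₂.
*the lawyers₁* c-commands the pronoun but from outside its binding domain, and is not c-commanded by it → coindexation permitted.
*the jurors₂* c-commands the pronoun within its binding domain → coindexation would violate Principle B.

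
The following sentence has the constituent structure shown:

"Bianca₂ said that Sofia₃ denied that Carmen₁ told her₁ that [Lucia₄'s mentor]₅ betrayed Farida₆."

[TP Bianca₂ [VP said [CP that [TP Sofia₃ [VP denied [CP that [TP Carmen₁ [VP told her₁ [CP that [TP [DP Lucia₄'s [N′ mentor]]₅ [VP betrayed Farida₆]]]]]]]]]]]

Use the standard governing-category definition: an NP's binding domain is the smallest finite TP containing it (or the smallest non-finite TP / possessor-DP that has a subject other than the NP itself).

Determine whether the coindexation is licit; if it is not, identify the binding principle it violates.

The two coindexed NPs are *Carmen₁* and *her₁*.
*her₁* is a pronoun. Its binding domain is the embedded TP, whose subject is Carmen₁.
*Carmen₁* c-commands it within that domain and carries the same index.
The pronoun is locally bound → Principle B violation.

Principle B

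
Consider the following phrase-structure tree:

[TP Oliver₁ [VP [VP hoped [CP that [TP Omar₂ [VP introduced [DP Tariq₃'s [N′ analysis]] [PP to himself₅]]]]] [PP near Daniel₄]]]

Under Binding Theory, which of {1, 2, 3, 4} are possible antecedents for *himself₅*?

{2}

*himself* is an anaphor, so Principle A applies: it must be bound in its binding domain.
Binding domain of *himself₅*: the embedded TP, whose subject is Omar₂.
*Oliver₁* c-commands the anaphor but is outside its binding domain → cannot satisfy Principle A.
*Omar₂* c-commands the anaphor within its binding domain → licit binder.
*Tariq₃* does not c-command the anaphor → cannot bind it.
*Daniel₄* does not c-command the anaphor → cannot bind it.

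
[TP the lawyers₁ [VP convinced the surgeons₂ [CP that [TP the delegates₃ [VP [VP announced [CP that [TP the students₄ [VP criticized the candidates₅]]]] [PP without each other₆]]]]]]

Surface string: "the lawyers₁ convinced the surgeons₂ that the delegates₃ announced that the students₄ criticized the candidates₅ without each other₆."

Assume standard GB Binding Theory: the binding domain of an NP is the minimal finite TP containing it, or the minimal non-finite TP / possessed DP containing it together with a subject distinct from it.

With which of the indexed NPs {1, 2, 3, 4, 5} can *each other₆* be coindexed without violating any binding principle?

{3}

*each other* is an anaphor, so Principle A applies: it must be bound in its binding domain.
Binding domain of *each other₆*: the embedded TP, whose subject is the delegates₃.
*the lawyers₁* c-commands the anaphor but is outside its binding domain → cannot satisfy Principle A.
*the surgeons₂* c-commands the anaphor but is outside its binding domain → cannot satisfy Principle A.
*the delegates₃* c-commands the anaphor within its binding domain → licit binder.
*the students₄* does not c-command the anaphor → cannot bind it.
*the candidates₅* does not c-command the anaphor → cannot bind it.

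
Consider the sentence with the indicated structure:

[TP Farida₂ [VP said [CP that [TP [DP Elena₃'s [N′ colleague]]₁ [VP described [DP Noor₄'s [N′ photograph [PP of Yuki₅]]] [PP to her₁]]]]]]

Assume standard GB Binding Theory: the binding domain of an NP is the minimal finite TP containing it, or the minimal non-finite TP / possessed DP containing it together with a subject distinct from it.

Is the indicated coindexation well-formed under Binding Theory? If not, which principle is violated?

The two coindexed NPs are *[Elena₃'s colleague]₁* and *her₁*.
*her₁* is a pronoun. Its binding domain is the embedded TP, whose subject is [Elena₃'s colleague]₁.
*[Elena₃'s colleague]₁* c-commands it within that domain and carries the same index.
The pronoun is locally bound → Principle B violation.

Principle B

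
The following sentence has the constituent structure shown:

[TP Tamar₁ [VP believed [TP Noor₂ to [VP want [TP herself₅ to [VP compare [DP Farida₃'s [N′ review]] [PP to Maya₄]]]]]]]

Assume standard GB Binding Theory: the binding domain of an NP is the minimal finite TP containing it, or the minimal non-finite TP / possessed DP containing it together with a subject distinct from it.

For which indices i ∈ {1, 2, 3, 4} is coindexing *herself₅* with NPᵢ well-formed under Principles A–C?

*herself* is an anaphor, so Principle A applies: it must be bound in its binding domain.
Binding domain of *herself₅*: the embedded TP, whose subject is Noor₂.
*Tamar₁* c-commands the anaphor but is outside its binding domain → cannot satisfy Principle A.
*Noor₂* c-commands the anaphor within its binding domain → licit binder.
*Farida₃* does not c-command the anaphor → cannot bind it.
*Maya₄* does not c-command the anaphor → cannot bind it.

{2}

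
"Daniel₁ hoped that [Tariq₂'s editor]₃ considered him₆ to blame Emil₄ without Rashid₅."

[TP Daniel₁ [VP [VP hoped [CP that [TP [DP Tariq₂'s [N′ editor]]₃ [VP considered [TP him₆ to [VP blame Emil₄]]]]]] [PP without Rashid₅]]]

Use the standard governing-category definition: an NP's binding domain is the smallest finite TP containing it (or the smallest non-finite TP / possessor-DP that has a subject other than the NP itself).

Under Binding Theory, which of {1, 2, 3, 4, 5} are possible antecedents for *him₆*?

*him* is a pronoun, so Principle B applies: it must be free in its binding domain.
Binding domain of *him₆*: the embedded TP, whose subject is [Tariq₂'s editor]₃.
*Daniel₁* c-commands the pronoun but from outside its binding domain, and is not c-commanded by it → coindexation permitted.
*Tariq₂* and the pronoun do not c-command one another → neither Principle B nor Principle C is at stake; coindexation permitted.
*[Tariq₂'s editor]₃* c-commands the pronoun within its binding domain → coindexation would violate Principle B.
*Emil₄*: the pronoun c-commands this R-expression → coindexation would violate Principle C on *Emil₄*.
*Rashid₅* and the pronoun do not c-command one another → neither Principle B nor Principle C is at stake; coindexation permitted.

{1, 2, 5}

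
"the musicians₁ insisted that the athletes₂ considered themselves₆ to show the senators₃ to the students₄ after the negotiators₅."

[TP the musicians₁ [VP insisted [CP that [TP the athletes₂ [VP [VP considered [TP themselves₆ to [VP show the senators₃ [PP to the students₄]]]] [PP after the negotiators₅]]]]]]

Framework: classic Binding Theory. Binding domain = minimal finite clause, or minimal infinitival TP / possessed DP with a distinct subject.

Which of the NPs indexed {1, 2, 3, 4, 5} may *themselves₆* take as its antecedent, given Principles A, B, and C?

{2}

*themselves* is an anaphor, so Principle A applies: it must be bound in its binding domain.
Binding domain of *themselves₆*: the embedded TP, whose subject is the athletes₂.
*the musicians₁* c-commands the anaphor but is outside its binding domain → cannot satisfy Principle A.
*the athletes₂* c-commands the anaphor within its binding domain → licit binder.
*the senators₃* does not c-command the anaphor → cannot bind it.
*the students₄* does not c-command the anaphor → cannot bind it.
*the negotiators₅* does not c-command the anaphor → cannot bind it.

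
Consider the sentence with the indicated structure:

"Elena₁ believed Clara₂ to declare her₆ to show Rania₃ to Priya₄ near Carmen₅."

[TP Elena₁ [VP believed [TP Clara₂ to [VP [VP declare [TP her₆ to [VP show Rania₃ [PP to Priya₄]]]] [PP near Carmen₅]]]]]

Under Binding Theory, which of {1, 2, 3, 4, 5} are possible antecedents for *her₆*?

{1, 5}

*her* is a pronoun, so Principle B applies: it must be free in its binding domain.
Binding domain of *her₆*: the embedded TP, whose subject is Clara₂.
*Elena₁* c-commands the pronoun but from outside its binding domain, and is not c-commanded by it → coindexation permitted.
*Clara₂* c-commands the pronoun within its binding domain → coindexation would violate Principle B.
*Rania₃*: the pronoun c-commands this R-expression → coindexation would violate Principle C on *Rania₃*.
*Priya₄*: the pronoun c-commands this R-expression → coindexation would violate Principle C on *Priya₄*.
*Carmen₅* and the pronoun do not c-command one another → neither Principle B nor Principle C is at stake; coindexation permitted.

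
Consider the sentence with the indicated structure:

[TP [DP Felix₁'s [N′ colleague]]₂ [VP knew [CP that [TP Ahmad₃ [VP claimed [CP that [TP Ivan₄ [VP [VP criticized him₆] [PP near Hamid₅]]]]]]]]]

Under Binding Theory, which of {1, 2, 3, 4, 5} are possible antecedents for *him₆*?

*him* is a pronoun, so Principle B applies: it must be free in its binding domain.
Binding domain of *him₆*: the embedded TP, whose subject is Ivan₄.
*Felix₁* and the pronoun do not c-command one another → neither Principle B nor Principle C is at stake; coindexation permitted.
*[Felix₁'s colleague]₂* c-commands the pronoun but from outside its binding domain, and is not c-commanded by it → coindexation permitted.
*Ahmad₃* c-commands the pronoun but from outside its binding domain, and is not c-commanded by it → coindexation permitted.
*Ivan₄* c-commands the pronoun within its binding domain → coindexation would violate Principle B.
*Hamid₅* and the pronoun do not c-command one another → neither Principle B nor Principle C is at stake; coindexation permitted.

{1, 2, 3, 5}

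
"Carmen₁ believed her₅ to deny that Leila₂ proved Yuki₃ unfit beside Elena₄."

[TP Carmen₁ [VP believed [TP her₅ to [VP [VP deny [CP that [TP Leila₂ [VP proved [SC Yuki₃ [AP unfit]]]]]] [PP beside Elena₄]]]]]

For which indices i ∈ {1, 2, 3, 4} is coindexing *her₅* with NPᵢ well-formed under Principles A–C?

*her* is a pronoun, so Principle B applies: it must be free in its binding domain.
Binding domain of *her₅*: the matrix TP, whose subject is Carmen₁.
*Carmen₁* c-commands the pronoun within its binding domain → coindexation would violate Principle B.
*Leila₂*: the pronoun c-commands this R-expression → coindexation would violate Principle C on *Leila₂*.
*Yuki₃*: the pronoun c-commands this R-expression → coindexation would violate Principle C on *Yuki₃*.
*Elena₄*: the pronoun c-commands this R-expression → coindexation would violate Principle C on *Elena₄*.

none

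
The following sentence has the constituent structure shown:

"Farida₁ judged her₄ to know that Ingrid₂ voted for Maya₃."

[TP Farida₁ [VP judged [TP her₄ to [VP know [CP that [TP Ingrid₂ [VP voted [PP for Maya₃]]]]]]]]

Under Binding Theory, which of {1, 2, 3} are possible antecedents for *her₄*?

*her* is a pronoun, so Principle B applies: it must be free in its binding domain.
Binding domain of *her₄*: the matrix TP, whose subject is Farida₁.
*Farida₁* c-commands the pronoun within its binding domain → coindexation would violate Principle B.
*Ingrid₂*: the pronoun c-commands this R-expression → coindexation would violate Principle C on *Ingrid₂*.
*Maya₃*: the pronoun c-commands this R-expression → coindexation would violate Principle C on *Maya₃*.

none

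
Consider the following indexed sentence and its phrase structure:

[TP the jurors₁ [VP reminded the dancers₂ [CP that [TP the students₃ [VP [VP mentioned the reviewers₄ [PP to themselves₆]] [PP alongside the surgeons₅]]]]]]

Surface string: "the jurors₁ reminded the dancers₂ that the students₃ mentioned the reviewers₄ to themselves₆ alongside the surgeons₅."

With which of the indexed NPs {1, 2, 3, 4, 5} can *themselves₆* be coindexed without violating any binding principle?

*themselves* is an anaphor, so Principle A applies: it must be bound in its binding domain.
Binding domain of *themselves₆*: the embedded TP, whose subject is the students₃.
*the jurors₁* c-commands the anaphor but is outside its binding domain → cannot satisfy Principle A.
*the dancers₂* c-commands the anaphor but is outside its binding domain → cannot satisfy Principle A.
*the students₃* c-commands the anaphor within its binding domain → licit binder.
*the reviewers₄* c-commands the anaphor within its binding domain → licit binder.
*the surgeons₅* does not c-command the anaphor → cannot bind it.

{3, 4}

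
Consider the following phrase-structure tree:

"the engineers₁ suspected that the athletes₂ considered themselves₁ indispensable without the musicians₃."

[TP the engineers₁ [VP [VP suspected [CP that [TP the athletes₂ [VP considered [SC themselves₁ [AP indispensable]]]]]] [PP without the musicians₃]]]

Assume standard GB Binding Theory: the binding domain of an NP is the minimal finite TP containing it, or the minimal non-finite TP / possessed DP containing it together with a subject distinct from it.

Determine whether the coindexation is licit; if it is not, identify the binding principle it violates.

The two coindexed NPs are *the engineers₁* and *themselves₁*.
*themselves₁* is an anaphor. Principle A requires it to be bound within its binding domain — the embedded TP, whose subject is the athletes₂.
Within that domain it is c-commanded by *the athletes₂*, which does not share its index.
*the engineers₁* does c-command the anaphor, but from outside its binding domain.
The anaphor is unbound in its domain → Principle A violation.

Principle A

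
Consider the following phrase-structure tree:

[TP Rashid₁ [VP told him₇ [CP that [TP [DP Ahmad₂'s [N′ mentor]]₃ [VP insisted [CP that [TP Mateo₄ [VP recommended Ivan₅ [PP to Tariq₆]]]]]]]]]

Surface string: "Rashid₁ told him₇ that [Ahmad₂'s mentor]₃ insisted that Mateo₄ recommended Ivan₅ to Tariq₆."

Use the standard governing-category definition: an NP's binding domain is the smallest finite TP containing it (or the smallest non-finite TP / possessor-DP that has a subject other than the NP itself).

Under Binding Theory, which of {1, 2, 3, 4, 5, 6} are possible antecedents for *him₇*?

none

*him* is a pronoun, so Principle B applies: it must be free in its binding domain.
Binding domain of *him₇*: the matrix TP, whose subject is Rashid₁.
*Rashid₁* c-commands the pronoun within its binding domain → coindexation would violate Principle B.
*Ahmad₂*: the pronoun c-commands this R-expression → coindexation would violate Principle C on *Ahmad₂*.
*[Ahmad₂'s mentor]₃*: the pronoun c-commands this R-expression → coindexation would violate Principle C on *[Ahmad₂'s mentor]₃*.
*Mateo₄*: the pronoun c-commands this R-expression → coindexation would violate Principle C on *Mateo₄*.
*Ivan₅*: the pronoun c-commands this R-expression → coindexation would violate Principle C on *Ivan₅*.
*Tariq₆*: the pronoun c-commands this R-expression → coindexation would violate Principle C on *Tariq₆*.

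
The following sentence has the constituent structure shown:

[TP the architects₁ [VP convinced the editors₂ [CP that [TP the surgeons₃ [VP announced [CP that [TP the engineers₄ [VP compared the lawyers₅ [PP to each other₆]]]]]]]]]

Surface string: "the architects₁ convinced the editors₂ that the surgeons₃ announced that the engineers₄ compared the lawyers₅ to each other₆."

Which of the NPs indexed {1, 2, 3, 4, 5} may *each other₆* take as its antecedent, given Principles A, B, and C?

*each other* is an anaphor, so Principle A applies: it must be bound in its binding domain.
Binding domain of *each other₆*: the embedded TP, whose subject is the engineers₄.
*the architects₁* c-commands the anaphor but is outside its binding domain → cannot satisfy Principle A.
*the editors₂* c-commands the anaphor but is outside its binding domain → cannot satisfy Principle A.
*the surgeons₃* c-commands the anaphor but is outside its binding domain → cannot satisfy Principle A.
*the engineers₄* c-commands the anaphor within its binding domain → licit binder.
*the lawyers₅* c-commands the anaphor within its binding domain → licit binder.

{4, 5}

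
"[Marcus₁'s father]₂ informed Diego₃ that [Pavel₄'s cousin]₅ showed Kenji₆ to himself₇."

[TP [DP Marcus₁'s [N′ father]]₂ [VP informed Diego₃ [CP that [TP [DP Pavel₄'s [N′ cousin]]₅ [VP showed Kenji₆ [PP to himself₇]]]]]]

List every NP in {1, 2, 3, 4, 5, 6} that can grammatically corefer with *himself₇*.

{5, 6}

*himself* is an anaphor, so Principle A applies: it must be bound in its binding domain.
Binding domain of *himself₇*: the embedded TP, whose subject is [Pavel₄'s cousin]₅.
*Marcus₁* does not c-command the anaphor → cannot bind it.
*[Marcus₁'s father]₂* c-commands the anaphor but is outside its binding domain → cannot satisfy Principle A.
*Diego₃* c-commands the anaphor but is outside its binding domain → cannot satisfy Principle A.
*Pavel₄* does not c-command the anaphor → cannot bind it.
*[Pavel₄'s cousin]₅* c-commands the anaphor within its binding domain → licit binder.
*Kenji₆* c-commands the anaphor within its binding domain → licit binder.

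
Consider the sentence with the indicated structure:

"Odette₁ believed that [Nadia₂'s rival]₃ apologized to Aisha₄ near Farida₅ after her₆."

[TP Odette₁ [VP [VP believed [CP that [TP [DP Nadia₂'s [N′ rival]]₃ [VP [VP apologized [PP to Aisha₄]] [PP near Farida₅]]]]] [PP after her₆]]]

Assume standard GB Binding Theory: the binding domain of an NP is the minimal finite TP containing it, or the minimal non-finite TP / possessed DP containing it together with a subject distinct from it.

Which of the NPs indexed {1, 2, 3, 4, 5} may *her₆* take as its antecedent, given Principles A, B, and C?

{2, 3, 4, 5}

*her* is a pronoun, so Principle B applies: it must be free in its binding domain.
Binding domain of *her₆*: the matrix TP, whose subject is Odette₁.
*Odette₁* c-commands the pronoun within its binding domain → coindexation would violate Principle B.
*Nadia₂* and the pronoun do not c-command one another → neither Principle B nor Principle C is at stake; coindexation permitted.
*[Nadia₂'s rival]₃* and the pronoun do not c-command one another → neither Principle B nor Principle C is at stake; coindexation permitted.
*Aisha₄* and the pronoun do not c-command one another → neither Principle B nor Principle C is at stake; coindexation permitted.
*Farida₅* and the pronoun do not c-command one another → neither Principle B nor Principle C is at stake; coindexation permitted.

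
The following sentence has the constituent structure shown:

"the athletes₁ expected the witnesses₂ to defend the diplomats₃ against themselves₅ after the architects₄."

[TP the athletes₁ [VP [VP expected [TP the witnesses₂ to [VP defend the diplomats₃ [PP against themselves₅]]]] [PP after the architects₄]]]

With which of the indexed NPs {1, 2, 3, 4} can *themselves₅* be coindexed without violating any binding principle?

*themselves* is an anaphor, so Principle A applies: it must be bound in its binding domain.
Binding domain of *themselves₅*: the embedded TP, whose subject is the witnesses₂.
*the athletes₁* c-commands the anaphor but is outside its binding domain → cannot satisfy Principle A.
*the witnesses₂* c-commands the anaphor within its binding domain → licit binder.
*the diplomats₃* c-commands the anaphor within its binding domain → licit binder.
*the architects₄* does not c-command the anaphor → cannot bind it.

{2, 3}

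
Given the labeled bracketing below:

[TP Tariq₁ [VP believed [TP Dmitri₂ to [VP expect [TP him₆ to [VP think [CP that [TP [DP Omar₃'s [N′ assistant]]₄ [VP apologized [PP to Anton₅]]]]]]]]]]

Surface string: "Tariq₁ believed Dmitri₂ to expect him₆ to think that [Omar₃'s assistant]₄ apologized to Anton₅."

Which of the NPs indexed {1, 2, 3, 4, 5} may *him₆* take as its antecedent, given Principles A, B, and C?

{1}

*him* is a pronoun, so Principle B applies: it must be free in its binding domain.
Binding domain of *him₆*: the embedded TP, whose subject is Dmitri₂.
*Tariq₁* c-commands the pronoun but from outside its binding domain, and is not c-commanded by it → coindexation permitted.
*Dmitri₂* c-commands the pronoun within its binding domain → coindexation would violate Principle B.
*Omar₃*: the pronoun c-commands this R-expression → coindexation would violate Principle C on *Omar₃*.
*[Omar₃'s assistant]₄*: the pronoun c-commands this R-expression → coindexation would violate Principle C on *[Omar₃'s assistant]₄*.
*Anton₅*: the pronoun c-commands this R-expression → coindexation would violate Principle C on *Anton₅*.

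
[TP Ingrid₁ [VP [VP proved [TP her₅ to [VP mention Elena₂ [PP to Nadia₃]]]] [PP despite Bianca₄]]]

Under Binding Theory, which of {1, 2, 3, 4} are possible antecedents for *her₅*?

*her* is a pronoun, so Principle B applies: it must be free in its binding domain.
Binding domain of *her₅*: the matrix TP, whose subject is Ingrid₁.
*Ingrid₁* c-commands the pronoun within its binding domain → coindexation would violate Principle B.
*Elena₂*: the pronoun c-commands this R-expression → coindexation would violate Principle C on *Elena₂*.
*Nadia₃*: the pronoun c-commands this R-expression → coindexation would violate Principle C on *Nadia₃*.
*Bianca₄* and the pronoun do not c-command one another → neither Principle B nor Principle C is at stake; coindexation permitted.

{4}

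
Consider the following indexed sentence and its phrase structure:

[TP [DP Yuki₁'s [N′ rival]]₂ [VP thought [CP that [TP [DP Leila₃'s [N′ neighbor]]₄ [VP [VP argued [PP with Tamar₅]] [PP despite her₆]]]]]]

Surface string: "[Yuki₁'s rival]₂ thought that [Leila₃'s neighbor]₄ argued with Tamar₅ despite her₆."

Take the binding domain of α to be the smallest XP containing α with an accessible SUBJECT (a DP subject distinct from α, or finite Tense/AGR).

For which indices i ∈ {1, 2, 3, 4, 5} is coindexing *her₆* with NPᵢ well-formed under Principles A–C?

*her* is a pronoun, so Principle B applies: it must be free in its binding domain.
Binding domain of *her₆*: the embedded TP, whose subject is [Leila₃'s neighbor]₄.
*Yuki₁* and the pronoun do not c-command one another → neither Principle B nor Principle C is at stake; coindexation permitted.
*[Yuki₁'s rival]₂* c-commands the pronoun but from outside its binding domain, and is not c-commanded by it → coindexation permitted.
*Leila₃* and the pronoun do not c-command one another → neither Principle B nor Principle C is at stake; coindexation permitted.
*[Leila₃'s neighbor]₄* c-commands the pronoun within its binding domain → coindexation would violate Principle B.
*Tamar₅* and the pronoun do not c-command one another → neither Principle B nor Principle C is at stake; coindexation permitted.

{1, 2, 3, 5}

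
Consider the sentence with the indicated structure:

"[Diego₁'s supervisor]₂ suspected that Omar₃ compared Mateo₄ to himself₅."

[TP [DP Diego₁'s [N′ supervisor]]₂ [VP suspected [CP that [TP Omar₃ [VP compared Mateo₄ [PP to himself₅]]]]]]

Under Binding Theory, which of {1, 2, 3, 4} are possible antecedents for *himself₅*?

{3, 4}

*himself* is an anaphor, so Principle A applies: it must be bound in its binding domain.
Binding domain of *himself₅*: the embedded TP, whose subject is Omar₃.
*Diego₁* does not c-command the anaphor → cannot bind it.
*[Diego₁'s supervisor]₂* c-commands the anaphor but is outside its binding domain → cannot satisfy Principle A.
*Omar₃* c-commands the anaphor within its binding domain → licit binder.
*Mateo₄* c-commands the anaphor within its binding domain → licit binder.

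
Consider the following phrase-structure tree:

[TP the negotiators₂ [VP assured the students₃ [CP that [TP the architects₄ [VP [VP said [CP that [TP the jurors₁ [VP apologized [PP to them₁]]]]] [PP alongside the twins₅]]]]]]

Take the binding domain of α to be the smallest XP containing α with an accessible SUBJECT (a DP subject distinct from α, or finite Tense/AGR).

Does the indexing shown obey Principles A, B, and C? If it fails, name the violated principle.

Principle B

The two coindexed NPs are *the jurors₁* and *them₁*.
*them₁* is a pronoun. Its binding domain is the embedded TP, whose subject is the jurors₁.
*the jurors₁* c-commands it within that domain and carries the same index.
The pronoun is locally bound → Principle B violation.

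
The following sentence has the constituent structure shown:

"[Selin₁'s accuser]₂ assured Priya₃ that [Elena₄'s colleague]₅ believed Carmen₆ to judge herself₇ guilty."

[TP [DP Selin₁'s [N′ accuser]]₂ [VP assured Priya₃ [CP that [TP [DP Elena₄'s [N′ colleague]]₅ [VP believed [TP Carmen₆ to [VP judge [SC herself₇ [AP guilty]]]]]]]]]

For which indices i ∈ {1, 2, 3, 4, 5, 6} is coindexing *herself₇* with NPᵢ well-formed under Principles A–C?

*herself* is an anaphor, so Principle A applies: it must be bound in its binding domain.
Binding domain of *herself₇*: the embedded TP, whose subject is Carmen₆.
*Selin₁* does not c-command the anaphor → cannot bind it.
*[Selin₁'s accuser]₂* c-commands the anaphor but is outside its binding domain → cannot satisfy Principle A.
*Priya₃* c-commands the anaphor but is outside its binding domain → cannot satisfy Principle A.
*Elena₄* does not c-command the anaphor → cannot bind it.
*[Elena₄'s colleague]₅* c-commands the anaphor but is outside its binding domain → cannot satisfy Principle A.
*Carmen₆* c-commands the anaphor within its binding domain → licit binder.

{6}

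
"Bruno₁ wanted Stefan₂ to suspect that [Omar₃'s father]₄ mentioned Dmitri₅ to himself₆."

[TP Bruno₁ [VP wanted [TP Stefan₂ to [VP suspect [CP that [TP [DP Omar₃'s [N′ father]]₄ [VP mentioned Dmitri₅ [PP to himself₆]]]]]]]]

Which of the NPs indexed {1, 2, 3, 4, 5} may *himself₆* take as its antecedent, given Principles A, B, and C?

*himself* is an anaphor, so Principle A applies: it must be bound in its binding domain.
Binding domain of *himself₆*: the embedded TP, whose subject is [Omar₃'s father]₄.
*Bruno₁* c-commands the anaphor but is outside its binding domain → cannot satisfy Principle A.
*Stefan₂* c-commands the anaphor but is outside its binding domain → cannot satisfy Principle A.
*Omar₃* does not c-command the anaphor → cannot bind it.
*[Omar₃'s father]₄* c-commands the anaphor within its binding domain → licit binder.
*Dmitri₅* c-commands the anaphor within its binding domain → licit binder.

{4, 5}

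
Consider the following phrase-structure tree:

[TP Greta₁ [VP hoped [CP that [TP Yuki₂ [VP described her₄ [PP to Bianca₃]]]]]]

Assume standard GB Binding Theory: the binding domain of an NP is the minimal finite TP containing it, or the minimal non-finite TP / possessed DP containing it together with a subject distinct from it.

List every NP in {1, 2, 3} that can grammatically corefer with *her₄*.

*her* is a pronoun, so Principle B applies: it must be free in its binding domain.
Binding domain of *her₄*: the embedded TP, whose subject is Yuki₂.
*Greta₁* c-commands the pronoun but from outside its binding domain, and is not c-commanded by it → coindexation permitted.
*Yuki₂* c-commands the pronoun within its binding domain → coindexation would violate Principle B.
*Bianca₃*: the pronoun c-commands this R-expression → coindexation would violate Principle C on *Bianca₃*.

{1}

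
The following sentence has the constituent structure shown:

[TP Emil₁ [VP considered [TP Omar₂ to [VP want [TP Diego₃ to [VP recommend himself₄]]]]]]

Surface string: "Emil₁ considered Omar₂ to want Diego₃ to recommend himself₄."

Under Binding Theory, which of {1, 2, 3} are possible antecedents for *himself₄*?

{3}

*himself* is an anaphor, so Principle A applies: it must be bound in its binding domain.
Binding domain of *himself₄*: the embedded TP, whose subject is Diego₃.
*Emil₁* c-commands the anaphor but is outside its binding domain → cannot satisfy Principle A.
*Omar₂* c-commands the anaphor but is outside its binding domain → cannot satisfy Principle A.
*Diego₃* c-commands the anaphor within its binding domain → licit binder.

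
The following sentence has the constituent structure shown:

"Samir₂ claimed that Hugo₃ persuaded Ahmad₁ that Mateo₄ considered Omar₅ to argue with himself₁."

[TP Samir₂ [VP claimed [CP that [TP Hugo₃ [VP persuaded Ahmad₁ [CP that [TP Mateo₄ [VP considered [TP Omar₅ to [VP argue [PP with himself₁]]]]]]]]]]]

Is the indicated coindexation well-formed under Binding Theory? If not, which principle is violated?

The two coindexed NPs are *Ahmad₁* and *himself₁*.
*himself₁* is an anaphor. Principle A requires it to be bound within its binding domain — the embedded TP, whose subject is Omar₅.
Within that domain it is c-commanded by *Omar₅*, which does not share its index.
*Ahmad₁* does c-command the anaphor, but from outside its binding domain.
The anaphor is unbound in its domain → Principle A violation.

Principle A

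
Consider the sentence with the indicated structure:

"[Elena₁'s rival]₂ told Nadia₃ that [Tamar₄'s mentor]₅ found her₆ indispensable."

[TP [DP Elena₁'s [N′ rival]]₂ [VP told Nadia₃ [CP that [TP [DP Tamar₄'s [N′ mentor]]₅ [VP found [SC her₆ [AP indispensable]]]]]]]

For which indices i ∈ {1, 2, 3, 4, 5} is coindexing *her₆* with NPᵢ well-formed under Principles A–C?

{1, 2, 3, 4}

*her* is a pronoun, so Principle B applies: it must be free in its binding domain.
Binding domain of *her₆*: the embedded TP, whose subject is [Tamar₄'s mentor]₅.
*Elena₁* and the pronoun do not c-command one another → neither Principle B nor Principle C is at stake; coindexation permitted.
*[Elena₁'s rival]₂* c-commands the pronoun but from outside its binding domain, and is not c-commanded by it → coindexation permitted.
*Nadia₃* c-commands the pronoun but from outside its binding domain, and is not c-commanded by it → coindexation permitted.
*Tamar₄* and the pronoun do not c-command one another → neither Principle B nor Principle C is at stake; coindexation permitted.
*[Tamar₄'s mentor]₅* c-commands the pronoun within its binding domain → coindexation would violate Principle B.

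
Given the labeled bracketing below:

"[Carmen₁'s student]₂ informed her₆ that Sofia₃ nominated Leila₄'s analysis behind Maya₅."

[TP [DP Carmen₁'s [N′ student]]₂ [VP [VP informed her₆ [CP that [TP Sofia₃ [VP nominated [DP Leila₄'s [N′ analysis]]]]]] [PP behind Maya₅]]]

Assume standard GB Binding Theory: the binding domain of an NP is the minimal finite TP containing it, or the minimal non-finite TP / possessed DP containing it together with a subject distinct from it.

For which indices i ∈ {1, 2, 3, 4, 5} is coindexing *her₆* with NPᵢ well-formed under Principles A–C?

{1, 5}

*her* is a pronoun, so Principle B applies: it must be free in its binding domain.
Binding domain of *her₆*: the matrix TP, whose subject is [Carmen₁'s student]₂.
*Carmen₁* and the pronoun do not c-command one another → neither Principle B nor Principle C is at stake; coindexation permitted.
*[Carmen₁'s student]₂* c-commands the pronoun within its binding domain → coindexation would violate Principle B.
*Sofia₃*: the pronoun c-commands this R-expression → coindexation would violate Principle C on *Sofia₃*.
*Leila₄*: the pronoun c-commands this R-expression → coindexation would violate Principle C on *Leila₄*.
*Maya₅* and the pronoun do not c-command one another → neither Principle B nor Principle C is at stake; coindexation permitted.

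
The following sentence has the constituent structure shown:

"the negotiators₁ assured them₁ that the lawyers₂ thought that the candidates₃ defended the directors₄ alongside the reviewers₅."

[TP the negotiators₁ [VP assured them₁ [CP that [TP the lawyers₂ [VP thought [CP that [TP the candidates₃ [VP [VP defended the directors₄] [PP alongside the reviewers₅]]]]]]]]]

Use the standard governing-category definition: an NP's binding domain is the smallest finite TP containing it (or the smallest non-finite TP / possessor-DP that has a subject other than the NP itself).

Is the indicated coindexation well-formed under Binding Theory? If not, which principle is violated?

The two coindexed NPs are *the negotiators₁* and *them₁*.
*them₁* is a pronoun. Its binding domain is the matrix TP, whose subject is the negotiators₁.
*the negotiators₁* c-commands it within that domain and carries the same index.
The pronoun is locally bound → Principle B violation.

Principle B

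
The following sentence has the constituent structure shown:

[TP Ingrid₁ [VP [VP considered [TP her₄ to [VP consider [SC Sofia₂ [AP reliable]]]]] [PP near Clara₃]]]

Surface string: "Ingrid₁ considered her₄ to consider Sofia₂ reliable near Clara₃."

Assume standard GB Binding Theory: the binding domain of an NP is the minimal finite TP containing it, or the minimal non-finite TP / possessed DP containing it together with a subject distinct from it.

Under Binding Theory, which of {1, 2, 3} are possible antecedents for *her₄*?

{3}

*her* is a pronoun, so Principle B applies: it must be free in its binding domain.
Binding domain of *her₄*: the matrix TP, whose subject is Ingrid₁.
*Ingrid₁* c-commands the pronoun within its binding domain → coindexation would violate Principle B.
*Sofia₂*: the pronoun c-commands this R-expression → coindexation would violate Principle C on *Sofia₂*.
*Clara₃* and the pronoun do not c-command one another → neither Principle B nor Principle C is at stake; coindexation permitted.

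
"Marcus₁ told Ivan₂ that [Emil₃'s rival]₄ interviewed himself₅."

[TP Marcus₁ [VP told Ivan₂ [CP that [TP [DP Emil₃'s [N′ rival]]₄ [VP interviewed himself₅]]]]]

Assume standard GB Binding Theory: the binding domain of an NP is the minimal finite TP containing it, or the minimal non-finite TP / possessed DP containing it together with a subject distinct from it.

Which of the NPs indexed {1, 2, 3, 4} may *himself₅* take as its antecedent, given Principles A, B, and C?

{4}

*himself* is an anaphor, so Principle A applies: it must be bound in its binding domain.
Binding domain of *himself₅*: the embedded TP, whose subject is [Emil₃'s rival]₄.
*Marcus₁* c-commands the anaphor but is outside its binding domain → cannot satisfy Principle A.
*Ivan₂* c-commands the anaphor but is outside its binding domain → cannot satisfy Principle A.
*Emil₃* does not c-command the anaphor → cannot bind it.
*[Emil₃'s rival]₄* c-commands the anaphor within its binding domain → licit binder.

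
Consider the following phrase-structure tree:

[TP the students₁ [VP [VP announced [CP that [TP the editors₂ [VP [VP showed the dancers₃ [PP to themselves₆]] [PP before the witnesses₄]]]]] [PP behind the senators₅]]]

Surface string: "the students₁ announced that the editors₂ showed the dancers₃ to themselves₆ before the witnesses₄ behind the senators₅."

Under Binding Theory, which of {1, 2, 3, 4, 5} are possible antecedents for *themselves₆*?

{2, 3}

*themselves* is an anaphor, so Principle A applies: it must be bound in its binding domain.
Binding domain of *themselves₆*: the embedded TP, whose subject is the editors₂.
*the students₁* c-commands the anaphor but is outside its binding domain → cannot satisfy Principle A.
*the editors₂* c-commands the anaphor within its binding domain → licit binder.
*the dancers₃* c-commands the anaphor within its binding domain → licit binder.
*the witnesses₄* does not c-command the anaphor → cannot bind it.
*the senators₅* does not c-command the anaphor → cannot bind it.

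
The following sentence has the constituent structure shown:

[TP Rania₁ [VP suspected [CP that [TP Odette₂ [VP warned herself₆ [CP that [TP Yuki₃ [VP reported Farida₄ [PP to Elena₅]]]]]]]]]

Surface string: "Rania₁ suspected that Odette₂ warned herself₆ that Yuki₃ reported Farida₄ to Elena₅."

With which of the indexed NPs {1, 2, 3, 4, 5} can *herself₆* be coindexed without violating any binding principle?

{2}

*herself* is an anaphor, so Principle A applies: it must be bound in its binding domain.
Binding domain of *herself₆*: the embedded TP, whose subject is Odette₂.
*Rania₁* c-commands the anaphor but is outside its binding domain → cannot satisfy Principle A.
*Odette₂* c-commands the anaphor within its binding domain → licit binder.
*Yuki₃* does not c-command the anaphor → cannot bind it.
*Farida₄* does not c-command the anaphor → cannot bind it.
*Elena₅* does not c-command the anaphor → cannot bind it.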